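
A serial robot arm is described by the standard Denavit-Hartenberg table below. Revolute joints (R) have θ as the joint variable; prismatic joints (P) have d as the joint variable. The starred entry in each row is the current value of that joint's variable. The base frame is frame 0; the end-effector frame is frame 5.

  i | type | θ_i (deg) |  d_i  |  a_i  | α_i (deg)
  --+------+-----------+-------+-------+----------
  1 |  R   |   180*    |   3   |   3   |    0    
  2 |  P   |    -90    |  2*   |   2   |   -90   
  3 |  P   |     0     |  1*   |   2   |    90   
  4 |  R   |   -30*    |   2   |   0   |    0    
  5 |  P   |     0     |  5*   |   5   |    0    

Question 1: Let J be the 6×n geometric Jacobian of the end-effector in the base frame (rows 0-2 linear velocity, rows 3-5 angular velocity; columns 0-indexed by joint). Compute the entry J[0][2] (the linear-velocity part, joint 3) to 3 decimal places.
prismatic axis z_2 = (-1.0000,0.0000,0.0000)
J_v[:, 2] = z_2; J_ω[:, 2] = (0,0,0)
entry J[0][2] = -1.0000

-1.000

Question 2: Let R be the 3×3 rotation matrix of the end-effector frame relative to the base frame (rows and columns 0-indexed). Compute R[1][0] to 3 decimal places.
End-effector x-axis (col 0 of R) = (0.5000,0.8660,0.0000)
R[1][0] = 0.8660

0.866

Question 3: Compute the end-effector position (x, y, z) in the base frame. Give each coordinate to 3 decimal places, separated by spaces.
after link 1: o_1 = (-3.0000, 0.0000, 3.0000)
after link 2: o_2 = (-3.0000, 2.0000, 5.0000)
after link 3: o_3 = (-4.0000, 4.0000, 5.0000)
after link 4: o_4 = (-4.0000, 4.0000, 7.0000)
after link 5: o_5 = (-1.5000, 8.3301, 12.0000)

-1.500 8.330 12.000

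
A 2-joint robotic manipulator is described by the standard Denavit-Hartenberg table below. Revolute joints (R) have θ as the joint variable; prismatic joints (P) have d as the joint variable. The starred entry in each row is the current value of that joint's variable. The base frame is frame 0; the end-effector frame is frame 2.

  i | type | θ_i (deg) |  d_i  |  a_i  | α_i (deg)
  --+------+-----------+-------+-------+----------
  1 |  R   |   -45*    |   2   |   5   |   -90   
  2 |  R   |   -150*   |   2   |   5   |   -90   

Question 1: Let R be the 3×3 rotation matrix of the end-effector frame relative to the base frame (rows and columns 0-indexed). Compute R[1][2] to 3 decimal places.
End-effector z-axis (col 2 of R) = (0.3536,-0.3536,0.8660)
R[1][2] = -0.3536

-0.354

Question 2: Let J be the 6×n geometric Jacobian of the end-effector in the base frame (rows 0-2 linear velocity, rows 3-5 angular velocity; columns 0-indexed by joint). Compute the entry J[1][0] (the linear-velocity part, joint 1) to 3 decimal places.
axis z_0 = ẑ; lever o_n−o_0 = (1.8879,0.9405,4.5000)
cross product → J_v[:, 0] = (-0.9405,1.8879,0.0000)
J_ω[:, 0] = z_0
entry J[1][0] = 1.8879

1.888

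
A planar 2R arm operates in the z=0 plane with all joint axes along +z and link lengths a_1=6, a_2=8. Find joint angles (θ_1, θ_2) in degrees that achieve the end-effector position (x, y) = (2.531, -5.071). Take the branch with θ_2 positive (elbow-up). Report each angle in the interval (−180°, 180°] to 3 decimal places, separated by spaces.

-150.002 134.997

cos θ_2 = (32.1210−6²−8²)/(2·6·8) = -0.7071; θ_2 = 134.9973° (elbow-up)
β = atan2(-5.0710,2.5310) = -63.4756°; ψ = atan2(5.6571,0.3434) = 86.5261°
θ_1 = β − ψ = -150.0018°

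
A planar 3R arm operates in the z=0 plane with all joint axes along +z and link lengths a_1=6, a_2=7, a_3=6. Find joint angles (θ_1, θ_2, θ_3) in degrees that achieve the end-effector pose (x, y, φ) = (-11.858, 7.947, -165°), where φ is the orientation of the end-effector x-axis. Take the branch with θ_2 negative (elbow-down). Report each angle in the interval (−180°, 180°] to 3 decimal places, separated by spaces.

155.087 -59.999 99.912

wrist centre = target − a_3·(cos φ, sin φ) = (-6.0624, 9.4999)
cos θ_2 = (127.0016−6²−7²)/(2·6·7) = 0.5000; θ_2 = -59.9987° (elbow-down)
β = atan2(9.4999,-6.0624) = 122.5443°; ψ = atan2(-6.0621,9.5001) = -32.5422°
θ_1 = β − ψ = 155.0865°
θ_3 = φ − θ_1 − θ_2 = 99.9122° (wrapped to (-180°,180°])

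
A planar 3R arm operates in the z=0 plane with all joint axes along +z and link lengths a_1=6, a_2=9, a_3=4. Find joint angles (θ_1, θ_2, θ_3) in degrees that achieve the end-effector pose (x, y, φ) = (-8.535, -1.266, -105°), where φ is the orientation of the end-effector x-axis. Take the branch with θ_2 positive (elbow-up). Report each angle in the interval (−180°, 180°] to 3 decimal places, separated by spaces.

wrist centre = target − a_3·(cos φ, sin φ) = (-7.4997, 2.5977)
cos θ_2 = (62.9939−6²−9²)/(2·6·9) = -0.5001; θ_2 = 120.0037° (elbow-up)
β = atan2(2.5977,-7.4997) = 160.8953°; ψ = atan2(7.7939,1.4995) = 79.1098°
θ_1 = β − ψ = 81.7855°
θ_3 = φ − θ_1 − θ_2 = 53.2108° (wrapped to (-180°,180°])

81.785 120.004 53.211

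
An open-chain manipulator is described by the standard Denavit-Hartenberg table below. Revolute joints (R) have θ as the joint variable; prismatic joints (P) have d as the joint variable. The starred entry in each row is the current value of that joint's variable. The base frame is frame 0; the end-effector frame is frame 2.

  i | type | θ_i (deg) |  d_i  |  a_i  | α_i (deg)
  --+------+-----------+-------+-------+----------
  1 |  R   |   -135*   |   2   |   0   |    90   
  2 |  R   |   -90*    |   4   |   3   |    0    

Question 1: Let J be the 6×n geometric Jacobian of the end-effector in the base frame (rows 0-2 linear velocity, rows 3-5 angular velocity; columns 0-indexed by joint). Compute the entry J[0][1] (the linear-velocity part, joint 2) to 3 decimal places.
axis z_1 = (-0.7071,0.7071,0.0000); lever o_n−o_1 = (-2.8284,2.8284,-3.0000)
cross product → J_v[:, 1] = (-2.1213,-2.1213,0.0000)
J_ω[:, 1] = z_1
entry J[0][1] = -2.1213

-2.121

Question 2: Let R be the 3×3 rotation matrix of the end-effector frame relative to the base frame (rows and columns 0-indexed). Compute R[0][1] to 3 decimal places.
End-effector y-axis (col 1 of R) = (-0.7071,-0.7071,0.0000)
R[0][1] = -0.7071

-0.707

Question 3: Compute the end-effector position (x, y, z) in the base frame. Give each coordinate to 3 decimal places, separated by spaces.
-2.828 2.828 -1.000

after link 1: o_1 = (0.0000, 0.0000, 2.0000)
after link 2: o_2 = (-2.8284, 2.8284, -1.0000)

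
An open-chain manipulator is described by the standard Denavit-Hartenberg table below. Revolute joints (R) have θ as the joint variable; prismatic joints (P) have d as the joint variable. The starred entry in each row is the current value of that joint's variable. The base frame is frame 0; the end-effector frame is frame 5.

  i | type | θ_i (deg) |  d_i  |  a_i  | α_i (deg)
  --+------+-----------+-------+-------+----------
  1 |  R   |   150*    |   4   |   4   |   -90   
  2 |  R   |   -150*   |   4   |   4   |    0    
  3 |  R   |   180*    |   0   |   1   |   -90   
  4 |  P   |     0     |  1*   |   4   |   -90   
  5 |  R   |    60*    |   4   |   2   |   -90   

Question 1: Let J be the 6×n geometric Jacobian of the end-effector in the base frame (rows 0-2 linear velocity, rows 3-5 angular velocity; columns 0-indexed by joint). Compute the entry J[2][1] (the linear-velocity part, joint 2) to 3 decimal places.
-2.098

axis z_1 = (-0.5000,-0.8660,0.0000); lever o_n−o_1 = (-1.8170,1.0490,-0.3660)
cross product → J_v[:, 1] = (0.3170,-0.1830,-2.0981)
J_ω[:, 1] = z_1
entry J[2][1] = -2.0981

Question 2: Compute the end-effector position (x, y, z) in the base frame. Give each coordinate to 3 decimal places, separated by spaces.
after link 1: o_1 = (-3.4641, 2.0000, 4.0000)
after link 2: o_2 = (-2.4641, -3.1962, 6.0000)
after link 3: o_3 = (-3.2141, -2.7631, 5.5000)
after link 4: o_4 = (-5.7811, -1.2811, 2.6340)
after link 5: o_5 = (-5.2811, 3.0490, 3.6340)

-5.281 3.049 3.634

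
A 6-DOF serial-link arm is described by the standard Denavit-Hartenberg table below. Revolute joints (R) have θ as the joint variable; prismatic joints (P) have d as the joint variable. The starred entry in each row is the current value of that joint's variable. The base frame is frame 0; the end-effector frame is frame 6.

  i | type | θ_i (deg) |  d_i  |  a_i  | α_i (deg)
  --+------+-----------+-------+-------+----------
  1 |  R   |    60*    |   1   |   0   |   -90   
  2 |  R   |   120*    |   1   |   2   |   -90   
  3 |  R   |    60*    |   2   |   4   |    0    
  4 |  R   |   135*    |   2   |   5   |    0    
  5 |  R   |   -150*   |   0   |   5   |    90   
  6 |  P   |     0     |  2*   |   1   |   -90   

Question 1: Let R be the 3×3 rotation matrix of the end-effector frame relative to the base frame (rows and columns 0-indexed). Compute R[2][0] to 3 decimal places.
End-effector x-axis (col 0 of R) = (0.4356,-0.6597,-0.6124)
R[2][0] = -0.6124

-0.612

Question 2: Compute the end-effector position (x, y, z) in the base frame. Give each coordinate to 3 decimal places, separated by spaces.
0.524 -7.089 -1.180

after link 1: o_1 = (0.0000, 0.0000, 1.0000)
after link 2: o_2 = (-1.3660, -0.3660, -0.7321)
after link 3: o_3 = (0.2679, -4.4641, -1.4641)
after link 4: o_4 = (-0.5114, -3.2258, 3.7185)
after link 5: o_5 = (1.6666, -6.5245, 0.6566)
after link 6: o_6 = (0.5239, -7.0895, -1.1805)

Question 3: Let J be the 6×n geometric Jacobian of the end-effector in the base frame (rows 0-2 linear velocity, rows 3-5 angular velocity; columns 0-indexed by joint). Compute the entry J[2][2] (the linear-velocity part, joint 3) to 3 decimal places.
axis z_2 = (-0.4330,-0.7500,0.5000); lever o_n−o_2 = (1.8899,-6.7234,-0.4484)
cross product → J_v[:, 2] = (3.6981,0.7508,4.3288)
J_ω[:, 2] = z_2
entry J[2][2] = 4.3288

4.329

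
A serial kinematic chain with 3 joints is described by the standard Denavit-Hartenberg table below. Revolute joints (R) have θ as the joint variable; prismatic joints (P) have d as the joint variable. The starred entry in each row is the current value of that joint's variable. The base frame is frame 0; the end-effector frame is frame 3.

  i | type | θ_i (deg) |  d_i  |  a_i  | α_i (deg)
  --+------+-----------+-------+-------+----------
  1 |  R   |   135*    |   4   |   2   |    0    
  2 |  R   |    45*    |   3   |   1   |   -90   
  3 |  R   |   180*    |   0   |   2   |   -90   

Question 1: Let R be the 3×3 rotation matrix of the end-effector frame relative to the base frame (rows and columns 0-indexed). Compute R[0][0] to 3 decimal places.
End-effector x-axis (col 0 of R) = (1.0000,-0.0000,-0.0000)
R[0][0] = 1.0000

1.000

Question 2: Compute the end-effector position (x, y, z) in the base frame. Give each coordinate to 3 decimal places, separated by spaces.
-0.414 1.414 7.000

after link 1: o_1 = (-1.4142, 1.4142, 4.0000)
after link 2: o_2 = (-2.4142, 1.4142, 7.0000)
after link 3: o_3 = (-0.4142, 1.4142, 7.0000)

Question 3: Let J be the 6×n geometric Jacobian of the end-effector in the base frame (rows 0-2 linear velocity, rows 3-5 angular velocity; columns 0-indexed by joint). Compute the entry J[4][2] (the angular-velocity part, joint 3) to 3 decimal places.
-1.000

axis z_2 = (-0.0000,-1.0000,0.0000); lever o_n−o_2 = (2.0000,-0.0000,0.0000)
cross product → J_v[:, 2] = (0.0000,0.0000,2.0000)
J_ω[:, 2] = z_2
entry J[4][2] = -1.0000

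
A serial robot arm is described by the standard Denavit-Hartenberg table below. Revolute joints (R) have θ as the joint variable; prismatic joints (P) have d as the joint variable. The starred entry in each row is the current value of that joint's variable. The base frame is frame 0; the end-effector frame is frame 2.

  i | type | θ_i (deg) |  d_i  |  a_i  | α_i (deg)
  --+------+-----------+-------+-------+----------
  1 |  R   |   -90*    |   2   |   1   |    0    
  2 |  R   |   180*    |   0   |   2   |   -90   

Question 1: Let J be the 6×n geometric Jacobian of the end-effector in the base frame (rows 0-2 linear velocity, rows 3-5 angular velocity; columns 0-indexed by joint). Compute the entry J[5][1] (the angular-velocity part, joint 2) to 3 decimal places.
axis z_1 = (0.0000,0.0000,1.0000); lever o_n−o_1 = (0.0000,2.0000,0.0000)
cross product → J_v[:, 1] = (-2.0000,0.0000,0.0000)
J_ω[:, 1] = z_1
entry J[5][1] = 1.0000

1.000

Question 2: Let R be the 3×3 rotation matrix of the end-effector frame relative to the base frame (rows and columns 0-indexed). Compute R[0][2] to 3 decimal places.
End-effector z-axis (col 2 of R) = (-1.0000,0.0000,0.0000)
R[0][2] = -1.0000

-1.000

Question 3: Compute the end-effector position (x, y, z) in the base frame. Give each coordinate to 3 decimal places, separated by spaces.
0.000 1.000 2.000

after link 1: o_1 = (0.0000, -1.0000, 2.0000)
after link 2: o_2 = (0.0000, 1.0000, 2.0000)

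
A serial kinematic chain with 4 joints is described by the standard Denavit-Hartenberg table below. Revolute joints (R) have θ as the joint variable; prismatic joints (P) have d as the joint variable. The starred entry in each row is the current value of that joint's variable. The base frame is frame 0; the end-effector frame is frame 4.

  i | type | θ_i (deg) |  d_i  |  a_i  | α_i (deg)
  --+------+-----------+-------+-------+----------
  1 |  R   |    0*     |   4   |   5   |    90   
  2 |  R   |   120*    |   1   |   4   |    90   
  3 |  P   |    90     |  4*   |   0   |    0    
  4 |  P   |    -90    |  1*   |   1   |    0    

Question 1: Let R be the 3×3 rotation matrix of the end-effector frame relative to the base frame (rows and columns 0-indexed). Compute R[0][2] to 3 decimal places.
0.866

End-effector z-axis (col 2 of R) = (0.8660,-0.0000,0.5000)
R[0][2] = 0.8660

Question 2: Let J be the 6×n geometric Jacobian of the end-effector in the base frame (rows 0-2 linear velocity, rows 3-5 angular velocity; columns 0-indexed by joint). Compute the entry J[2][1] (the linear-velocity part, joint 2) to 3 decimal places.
1.830

axis z_1 = (0.0000,-1.0000,0.0000); lever o_n−o_1 = (1.8301,-1.0000,6.8301)
cross product → J_v[:, 1] = (-6.8301,0.0000,1.8301)
J_ω[:, 1] = z_1
entry J[2][1] = 1.8301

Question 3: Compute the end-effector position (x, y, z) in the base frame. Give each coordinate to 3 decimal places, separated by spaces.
6.830 -1.000 10.830

after link 1: o_1 = (5.0000, 0.0000, 4.0000)
after link 2: o_2 = (3.0000, -1.0000, 7.4641)
after link 3: o_3 = (6.4641, -1.0000, 9.4641)
after link 4: o_4 = (6.8301, -1.0000, 10.8301)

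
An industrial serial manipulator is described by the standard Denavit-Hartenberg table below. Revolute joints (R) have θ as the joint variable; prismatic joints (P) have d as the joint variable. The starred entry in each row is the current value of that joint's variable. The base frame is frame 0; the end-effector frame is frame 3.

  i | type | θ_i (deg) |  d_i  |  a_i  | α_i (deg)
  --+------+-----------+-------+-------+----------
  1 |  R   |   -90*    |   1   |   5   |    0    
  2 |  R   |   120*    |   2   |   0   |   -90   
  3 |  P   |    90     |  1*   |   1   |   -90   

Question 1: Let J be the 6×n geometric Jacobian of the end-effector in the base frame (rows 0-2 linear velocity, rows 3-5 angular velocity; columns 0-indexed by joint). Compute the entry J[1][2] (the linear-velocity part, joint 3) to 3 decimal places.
0.866

prismatic axis z_2 = (-0.5000,0.8660,0.0000)
J_v[:, 2] = z_2; J_ω[:, 2] = (0,0,0)
entry J[1][2] = 0.8660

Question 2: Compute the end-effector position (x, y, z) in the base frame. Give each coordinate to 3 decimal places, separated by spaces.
-0.500 -4.134 2.000

after link 1: o_1 = (0.0000, -5.0000, 1.0000)
after link 2: o_2 = (0.0000, -5.0000, 3.0000)
after link 3: o_3 = (-0.5000, -4.1340, 2.0000)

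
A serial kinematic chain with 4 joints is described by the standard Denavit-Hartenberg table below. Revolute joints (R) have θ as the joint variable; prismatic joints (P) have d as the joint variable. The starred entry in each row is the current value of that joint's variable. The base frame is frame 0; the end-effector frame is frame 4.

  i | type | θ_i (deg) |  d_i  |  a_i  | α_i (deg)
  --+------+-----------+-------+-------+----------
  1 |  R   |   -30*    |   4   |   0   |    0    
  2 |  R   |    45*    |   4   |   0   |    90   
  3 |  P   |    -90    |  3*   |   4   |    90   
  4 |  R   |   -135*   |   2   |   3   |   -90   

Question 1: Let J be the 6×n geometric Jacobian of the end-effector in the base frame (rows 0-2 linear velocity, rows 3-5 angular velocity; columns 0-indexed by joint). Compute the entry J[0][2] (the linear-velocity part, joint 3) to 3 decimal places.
0.259

prismatic axis z_2 = (0.2588,-0.9659,0.0000)
J_v[:, 2] = z_2; J_ω[:, 2] = (0,0,0)
entry J[0][2] = 0.2588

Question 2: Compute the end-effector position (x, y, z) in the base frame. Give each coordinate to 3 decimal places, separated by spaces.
after link 1: o_1 = (0.0000, 0.0000, 4.0000)
after link 2: o_2 = (0.0000, 0.0000, 8.0000)
after link 3: o_3 = (0.7765, -2.8978, 4.0000)
after link 4: o_4 = (-1.7044, -1.3664, 6.1213)

-1.704 -1.366 6.121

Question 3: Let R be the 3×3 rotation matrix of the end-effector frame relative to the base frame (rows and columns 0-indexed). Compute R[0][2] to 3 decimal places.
End-effector z-axis (col 2 of R) = (-0.1830,0.6830,-0.7071)
R[0][2] = -0.1830

-0.183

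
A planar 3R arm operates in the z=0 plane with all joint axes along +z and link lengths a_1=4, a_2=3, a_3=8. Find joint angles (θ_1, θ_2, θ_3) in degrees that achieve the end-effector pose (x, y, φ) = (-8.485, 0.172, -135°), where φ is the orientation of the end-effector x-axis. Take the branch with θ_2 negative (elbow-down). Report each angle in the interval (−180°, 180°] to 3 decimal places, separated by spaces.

wrist centre = target − a_3·(cos φ, sin φ) = (-2.8281, 5.8289)
cos θ_2 = (41.9740−4²−3²)/(2·4·3) = 0.7072; θ_2 = -44.9886° (elbow-down)
β = atan2(5.8289,-2.8281) = 115.8825°; ψ = atan2(-2.1209,6.1217) = -19.1088°
θ_1 = β − ψ = 134.9913°
θ_3 = φ − θ_1 − θ_2 = 134.9972° (wrapped to (-180°,180°])

134.991 -44.989 134.997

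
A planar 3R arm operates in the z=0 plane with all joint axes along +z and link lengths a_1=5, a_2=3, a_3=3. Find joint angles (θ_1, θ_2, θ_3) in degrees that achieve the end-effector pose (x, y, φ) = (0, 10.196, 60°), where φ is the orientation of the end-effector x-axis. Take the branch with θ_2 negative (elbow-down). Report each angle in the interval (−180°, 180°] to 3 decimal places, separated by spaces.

wrist centre = target − a_3·(cos φ, sin φ) = (-1.5000, 7.5979)
cos θ_2 = (59.9784−5²−3²)/(2·5·3) = 0.8659; θ_2 = -30.0088° (elbow-down)
β = atan2(7.5979,-1.5000) = 101.1679°; ψ = atan2(-1.5004,7.5978) = -11.1709°
θ_1 = β − ψ = 112.3387°
θ_3 = φ − θ_1 − θ_2 = -22.3299° (wrapped to (-180°,180°])

112.339 -30.009 -22.330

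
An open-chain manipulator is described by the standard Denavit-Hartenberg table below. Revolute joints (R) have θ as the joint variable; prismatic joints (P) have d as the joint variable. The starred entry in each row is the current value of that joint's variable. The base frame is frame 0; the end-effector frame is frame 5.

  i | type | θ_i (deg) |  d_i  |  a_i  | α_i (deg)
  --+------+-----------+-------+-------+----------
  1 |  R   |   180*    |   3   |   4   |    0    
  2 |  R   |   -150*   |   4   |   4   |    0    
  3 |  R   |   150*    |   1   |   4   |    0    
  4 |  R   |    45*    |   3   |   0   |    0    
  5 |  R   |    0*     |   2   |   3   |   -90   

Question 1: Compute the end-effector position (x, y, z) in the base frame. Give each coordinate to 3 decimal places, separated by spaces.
-6.657 -0.121 13.000

after link 1: o_1 = (-4.0000, 0.0000, 3.0000)
after link 2: o_2 = (-0.5359, 2.0000, 7.0000)
after link 3: o_3 = (-4.5359, 2.0000, 8.0000)
after link 4: o_4 = (-4.5359, 2.0000, 11.0000)
after link 5: o_5 = (-6.6572, -0.1213, 13.0000)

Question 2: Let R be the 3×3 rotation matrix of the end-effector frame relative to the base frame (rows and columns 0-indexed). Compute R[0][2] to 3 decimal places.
End-effector z-axis (col 2 of R) = (0.7071,-0.7071,0.0000)
R[0][2] = 0.7071

0.707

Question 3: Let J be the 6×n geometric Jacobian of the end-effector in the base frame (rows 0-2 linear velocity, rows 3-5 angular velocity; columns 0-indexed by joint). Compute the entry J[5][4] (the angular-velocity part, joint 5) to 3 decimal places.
1.000

axis z_4 = (0.0000,0.0000,1.0000); lever o_n−o_4 = (-2.1213,-2.1213,2.0000)
cross product → J_v[:, 4] = (2.1213,-2.1213,0.0000)
J_ω[:, 4] = z_4
entry J[5][4] = 1.0000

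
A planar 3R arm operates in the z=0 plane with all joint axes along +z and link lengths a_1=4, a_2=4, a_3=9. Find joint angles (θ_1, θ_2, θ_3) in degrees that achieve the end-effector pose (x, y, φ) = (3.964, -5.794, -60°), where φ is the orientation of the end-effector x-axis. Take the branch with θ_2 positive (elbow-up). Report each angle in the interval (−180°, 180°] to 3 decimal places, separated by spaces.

wrist centre = target − a_3·(cos φ, sin φ) = (-0.5360, 2.0002)
cos θ_2 = (4.2882−4²−4²)/(2·4·4) = -0.8660; θ_2 = 149.9963° (elbow-up)
β = atan2(2.0002,-0.5360) = 105.0011°; ψ = atan2(2.0002,0.5360) = 74.9982°
θ_1 = β − ψ = 30.0029°
θ_3 = φ − θ_1 − θ_2 = 120.0008° (wrapped to (-180°,180°])

30.003 149.996 120.001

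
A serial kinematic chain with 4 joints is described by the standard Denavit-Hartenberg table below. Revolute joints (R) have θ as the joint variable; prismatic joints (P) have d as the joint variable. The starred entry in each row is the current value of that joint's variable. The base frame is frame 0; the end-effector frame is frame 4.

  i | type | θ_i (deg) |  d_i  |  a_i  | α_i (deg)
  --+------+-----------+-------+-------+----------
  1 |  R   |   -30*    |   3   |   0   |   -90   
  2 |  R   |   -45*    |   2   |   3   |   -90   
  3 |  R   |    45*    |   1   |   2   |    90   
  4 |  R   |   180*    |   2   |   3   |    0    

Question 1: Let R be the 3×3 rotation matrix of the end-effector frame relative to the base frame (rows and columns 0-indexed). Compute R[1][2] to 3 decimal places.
End-effector z-axis (col 2 of R) = (0.7866,0.3624,0.5000)
R[1][2] = 0.3624

0.362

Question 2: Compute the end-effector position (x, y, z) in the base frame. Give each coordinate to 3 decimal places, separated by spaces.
after link 1: o_1 = (0.0000, 0.0000, 3.0000)
after link 2: o_2 = (2.8371, 0.6714, 5.1213)
after link 3: o_3 = (3.6084, -1.4069, 5.4142)
after link 4: o_4 = (4.9432, 1.9050, 4.9142)

4.943 1.905 4.914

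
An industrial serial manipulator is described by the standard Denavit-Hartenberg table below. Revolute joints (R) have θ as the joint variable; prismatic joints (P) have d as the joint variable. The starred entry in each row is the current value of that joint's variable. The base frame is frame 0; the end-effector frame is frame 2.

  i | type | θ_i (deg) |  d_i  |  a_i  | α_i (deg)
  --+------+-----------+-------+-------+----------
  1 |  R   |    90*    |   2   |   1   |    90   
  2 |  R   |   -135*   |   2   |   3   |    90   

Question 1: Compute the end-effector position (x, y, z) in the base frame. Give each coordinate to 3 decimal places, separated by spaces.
after link 1: o_1 = (0.0000, 1.0000, 2.0000)
after link 2: o_2 = (2.0000, -1.1213, -0.1213)

2.000 -1.121 -0.121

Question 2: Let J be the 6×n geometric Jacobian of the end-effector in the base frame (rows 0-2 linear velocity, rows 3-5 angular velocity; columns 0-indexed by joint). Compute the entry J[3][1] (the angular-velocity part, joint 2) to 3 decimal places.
axis z_1 = (1.0000,-0.0000,0.0000); lever o_n−o_1 = (2.0000,-2.1213,-2.1213)
cross product → J_v[:, 1] = (0.0000,2.1213,-2.1213)
J_ω[:, 1] = z_1
entry J[3][1] = 1.0000

1.000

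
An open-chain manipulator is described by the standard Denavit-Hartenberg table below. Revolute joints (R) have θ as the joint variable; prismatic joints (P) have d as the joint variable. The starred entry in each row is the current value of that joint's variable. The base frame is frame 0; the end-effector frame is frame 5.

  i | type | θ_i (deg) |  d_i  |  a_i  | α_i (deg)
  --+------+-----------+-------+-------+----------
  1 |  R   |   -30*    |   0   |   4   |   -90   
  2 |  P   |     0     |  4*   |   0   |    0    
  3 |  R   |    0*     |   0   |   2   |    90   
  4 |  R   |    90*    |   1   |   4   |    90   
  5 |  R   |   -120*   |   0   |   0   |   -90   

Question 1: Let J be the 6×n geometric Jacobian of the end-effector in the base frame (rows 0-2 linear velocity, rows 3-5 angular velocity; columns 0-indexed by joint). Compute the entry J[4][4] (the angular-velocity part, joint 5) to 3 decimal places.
axis z_4 = (0.8660,-0.5000,0.0000); lever o_n−o_4 = (0.0000,0.0000,0.0000)
cross product → J_v[:, 4] = (-0.0000,0.0000,0.0000)
J_ω[:, 4] = z_4
entry J[4][4] = -0.5000

-0.500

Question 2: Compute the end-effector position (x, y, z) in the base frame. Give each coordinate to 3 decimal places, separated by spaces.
9.196 3.928 1.000

after link 1: o_1 = (3.4641, -2.0000, 0.0000)
after link 2: o_2 = (5.4641, 1.4641, 0.0000)
after link 3: o_3 = (7.1962, 0.4641, 0.0000)
after link 4: o_4 = (9.1962, 3.9282, 1.0000)
after link 5: o_5 = (9.1962, 3.9282, 1.0000)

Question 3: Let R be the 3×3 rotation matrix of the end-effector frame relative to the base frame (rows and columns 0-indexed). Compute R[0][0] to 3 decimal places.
-0.250

End-effector x-axis (col 0 of R) = (-0.2500,-0.4330,-0.8660)
R[0][0] = -0.2500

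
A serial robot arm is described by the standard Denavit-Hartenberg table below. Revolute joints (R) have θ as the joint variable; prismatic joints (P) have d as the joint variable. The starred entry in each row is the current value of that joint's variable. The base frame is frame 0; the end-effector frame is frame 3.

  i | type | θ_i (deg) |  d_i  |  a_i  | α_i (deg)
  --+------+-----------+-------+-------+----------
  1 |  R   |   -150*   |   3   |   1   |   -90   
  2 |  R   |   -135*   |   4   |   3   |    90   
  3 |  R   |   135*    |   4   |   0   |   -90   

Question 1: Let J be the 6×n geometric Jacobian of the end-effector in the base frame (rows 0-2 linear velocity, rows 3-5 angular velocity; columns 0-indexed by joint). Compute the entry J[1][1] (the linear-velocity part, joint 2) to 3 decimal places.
axis z_1 = (0.5000,-0.8660,0.0000); lever o_n−o_1 = (6.2866,-0.9892,-0.7071)
cross product → J_v[:, 1] = (0.6124,0.3536,4.9497)
J_ω[:, 1] = z_1
entry J[1][1] = 0.3536

0.354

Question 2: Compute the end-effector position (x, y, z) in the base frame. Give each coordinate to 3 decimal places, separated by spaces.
5.421 -1.489 2.293

after link 1: o_1 = (-0.8660, -0.5000, 3.0000)
after link 2: o_2 = (2.9711, -2.9034, 5.1213)
after link 3: o_3 = (5.4206, -1.4892, 2.2929)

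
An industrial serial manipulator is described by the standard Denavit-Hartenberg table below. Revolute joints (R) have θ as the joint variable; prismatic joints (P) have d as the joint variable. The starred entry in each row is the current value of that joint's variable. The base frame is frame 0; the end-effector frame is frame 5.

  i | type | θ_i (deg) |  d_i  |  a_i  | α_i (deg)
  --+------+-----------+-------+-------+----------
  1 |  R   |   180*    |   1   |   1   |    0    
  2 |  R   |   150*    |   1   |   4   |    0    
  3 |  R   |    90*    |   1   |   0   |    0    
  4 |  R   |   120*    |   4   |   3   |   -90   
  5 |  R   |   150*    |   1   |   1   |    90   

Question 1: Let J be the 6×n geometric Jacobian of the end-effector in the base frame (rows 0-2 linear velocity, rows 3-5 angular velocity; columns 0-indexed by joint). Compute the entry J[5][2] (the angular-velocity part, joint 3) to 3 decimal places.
axis z_2 = (0.0000,0.0000,1.0000); lever o_n−o_2 = (-2.1340,-1.0000,4.5000)
cross product → J_v[:, 2] = (1.0000,-2.1340,0.0000)
J_ω[:, 2] = z_2
entry J[5][2] = 1.0000

1.000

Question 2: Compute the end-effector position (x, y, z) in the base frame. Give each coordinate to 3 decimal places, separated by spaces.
after link 1: o_1 = (-1.0000, 0.0000, 1.0000)
after link 2: o_2 = (2.4641, -2.0000, 2.0000)
after link 3: o_3 = (2.4641, -2.0000, 3.0000)
after link 4: o_4 = (-0.5359, -2.0000, 7.0000)
after link 5: o_5 = (0.3301, -3.0000, 6.5000)

0.330 -3.000 6.500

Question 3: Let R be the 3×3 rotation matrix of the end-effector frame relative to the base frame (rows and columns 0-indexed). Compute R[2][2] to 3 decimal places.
End-effector z-axis (col 2 of R) = (-0.5000,-0.0000,-0.8660)
R[2][2] = -0.8660

-0.866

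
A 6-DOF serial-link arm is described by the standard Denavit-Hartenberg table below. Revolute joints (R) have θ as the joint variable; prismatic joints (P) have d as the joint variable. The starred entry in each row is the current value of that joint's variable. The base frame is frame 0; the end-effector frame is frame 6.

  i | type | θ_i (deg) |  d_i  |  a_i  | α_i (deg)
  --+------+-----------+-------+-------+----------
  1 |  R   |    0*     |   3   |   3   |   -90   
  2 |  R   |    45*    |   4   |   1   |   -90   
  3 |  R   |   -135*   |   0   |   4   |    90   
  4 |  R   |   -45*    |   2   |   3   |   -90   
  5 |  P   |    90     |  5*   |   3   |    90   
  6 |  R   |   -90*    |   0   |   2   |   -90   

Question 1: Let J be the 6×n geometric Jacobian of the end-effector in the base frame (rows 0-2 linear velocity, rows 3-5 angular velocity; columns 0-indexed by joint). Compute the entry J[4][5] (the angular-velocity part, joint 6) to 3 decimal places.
0.500

axis z_5 = (0.1464,0.5000,0.8536); lever o_n−o_5 = (1.7071,-1.0000,0.2929)
cross product → J_v[:, 5] = (1.0000,1.4142,-1.0000)
J_ω[:, 5] = z_5
entry J[4][5] = 0.5000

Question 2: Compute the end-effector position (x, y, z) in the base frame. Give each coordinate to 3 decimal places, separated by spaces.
0.086 10.536 5.914

after link 1: o_1 = (3.0000, 0.0000, 3.0000)
after link 2: o_2 = (3.7071, 4.0000, 2.2929)
after link 3: o_3 = (1.7071, 6.8284, 4.2929)
after link 4: o_4 = (1.1464, 6.9142, 7.8536)
after link 5: o_5 = (-1.6213, 11.5355, 5.6213)
after link 6: o_6 = (0.0858, 10.5355, 5.9142)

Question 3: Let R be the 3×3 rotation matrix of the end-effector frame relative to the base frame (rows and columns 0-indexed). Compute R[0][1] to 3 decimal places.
-0.146

End-effector y-axis (col 1 of R) = (-0.1464,-0.5000,-0.8536)
R[0][1] = -0.1464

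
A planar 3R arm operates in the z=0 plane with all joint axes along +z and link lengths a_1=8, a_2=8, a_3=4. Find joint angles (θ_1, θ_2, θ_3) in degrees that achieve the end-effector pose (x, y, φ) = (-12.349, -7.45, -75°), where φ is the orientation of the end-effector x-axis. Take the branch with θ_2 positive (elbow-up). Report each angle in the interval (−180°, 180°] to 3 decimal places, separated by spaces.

wrist centre = target − a_3·(cos φ, sin φ) = (-13.3843, -3.5863)
cos θ_2 = (192.0004−8²−8²)/(2·8·8) = 0.5000; θ_2 = 59.9998° (elbow-up)
β = atan2(-3.5863,-13.3843) = -165.0000°; ψ = atan2(6.9282,12.0000) = 29.9999°
θ_1 = β − ψ = -194.9999°
θ_3 = φ − θ_1 − θ_2 = 60.0001° (wrapped to (-180°,180°])

165.000 60.000 60.000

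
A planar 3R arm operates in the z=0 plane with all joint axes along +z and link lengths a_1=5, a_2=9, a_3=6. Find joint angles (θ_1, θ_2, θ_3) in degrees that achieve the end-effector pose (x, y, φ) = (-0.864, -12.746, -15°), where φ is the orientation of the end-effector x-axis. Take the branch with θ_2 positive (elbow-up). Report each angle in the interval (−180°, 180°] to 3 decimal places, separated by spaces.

-150.004 45.004 89.999

wrist centre = target − a_3·(cos φ, sin φ) = (-6.6596, -11.1931)
cos θ_2 = (169.6348−5²−9²)/(2·5·9) = 0.7071; θ_2 = 45.0043° (elbow-up)
β = atan2(-11.1931,-6.6596) = -120.7514°; ψ = atan2(6.3644,11.3635) = 29.2522°
θ_1 = β − ψ = -150.0036°
θ_3 = φ − θ_1 − θ_2 = 89.9993° (wrapped to (-180°,180°])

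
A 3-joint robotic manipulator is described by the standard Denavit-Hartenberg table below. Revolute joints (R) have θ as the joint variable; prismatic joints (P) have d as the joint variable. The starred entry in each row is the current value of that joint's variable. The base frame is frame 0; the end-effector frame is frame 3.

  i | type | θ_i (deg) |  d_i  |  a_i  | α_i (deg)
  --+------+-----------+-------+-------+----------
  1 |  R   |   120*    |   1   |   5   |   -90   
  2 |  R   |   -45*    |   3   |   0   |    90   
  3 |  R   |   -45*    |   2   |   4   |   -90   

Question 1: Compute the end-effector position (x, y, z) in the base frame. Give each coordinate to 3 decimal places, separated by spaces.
after link 1: o_1 = (-2.5000, 4.3301, 1.0000)
after link 2: o_2 = (-5.0981, 2.8301, 1.0000)
after link 3: o_3 = (-2.9415, 4.7516, 4.4142)

-2.941 4.752 4.414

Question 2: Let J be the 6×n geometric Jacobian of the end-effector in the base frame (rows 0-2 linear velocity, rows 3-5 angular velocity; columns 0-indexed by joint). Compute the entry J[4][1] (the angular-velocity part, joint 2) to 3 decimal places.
axis z_1 = (-0.8660,-0.5000,0.0000); lever o_n−o_1 = (-0.4415,0.4215,3.4142)
cross product → J_v[:, 1] = (-1.7071,2.9568,-0.5858)
J_ω[:, 1] = z_1
entry J[4][1] = -0.5000

-0.500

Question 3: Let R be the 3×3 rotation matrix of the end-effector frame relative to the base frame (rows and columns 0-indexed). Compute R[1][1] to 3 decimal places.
End-effector y-axis (col 1 of R) = (-0.3536,0.6124,-0.7071)
R[1][1] = 0.6124

0.612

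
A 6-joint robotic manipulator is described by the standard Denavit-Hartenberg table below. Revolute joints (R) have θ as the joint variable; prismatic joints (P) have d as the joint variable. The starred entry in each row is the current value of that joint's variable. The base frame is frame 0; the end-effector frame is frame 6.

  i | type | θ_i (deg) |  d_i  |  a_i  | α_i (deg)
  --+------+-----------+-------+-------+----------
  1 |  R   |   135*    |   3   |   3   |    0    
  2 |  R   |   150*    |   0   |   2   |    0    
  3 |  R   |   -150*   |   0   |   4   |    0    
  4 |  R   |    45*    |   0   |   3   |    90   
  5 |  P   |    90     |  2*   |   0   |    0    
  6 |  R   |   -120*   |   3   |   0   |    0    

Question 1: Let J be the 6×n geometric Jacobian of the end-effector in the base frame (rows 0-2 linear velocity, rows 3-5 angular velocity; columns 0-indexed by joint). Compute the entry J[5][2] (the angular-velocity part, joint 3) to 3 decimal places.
axis z_2 = (0.0000,0.0000,1.0000); lever o_n−o_2 = (-5.8284,7.8284,0.0000)
cross product → J_v[:, 2] = (-7.8284,-5.8284,0.0000)
J_ω[:, 2] = z_2
entry J[5][2] = 1.0000

1.000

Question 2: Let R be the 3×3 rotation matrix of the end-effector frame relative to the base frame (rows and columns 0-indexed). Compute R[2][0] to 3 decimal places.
End-effector x-axis (col 0 of R) = (-0.8660,0.0000,-0.5000)
R[2][0] = -0.5000

-0.500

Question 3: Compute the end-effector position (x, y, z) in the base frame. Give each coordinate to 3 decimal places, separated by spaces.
-7.432 8.018 3.000

after link 1: o_1 = (-2.1213, 2.1213, 3.0000)
after link 2: o_2 = (-1.6037, 0.1895, 3.0000)
after link 3: o_3 = (-4.4321, 3.0179, 3.0000)
after link 4: o_4 = (-7.4321, 3.0179, 3.0000)
after link 5: o_5 = (-7.4321, 5.0179, 3.0000)
after link 6: o_6 = (-7.4321, 8.0179, 3.0000)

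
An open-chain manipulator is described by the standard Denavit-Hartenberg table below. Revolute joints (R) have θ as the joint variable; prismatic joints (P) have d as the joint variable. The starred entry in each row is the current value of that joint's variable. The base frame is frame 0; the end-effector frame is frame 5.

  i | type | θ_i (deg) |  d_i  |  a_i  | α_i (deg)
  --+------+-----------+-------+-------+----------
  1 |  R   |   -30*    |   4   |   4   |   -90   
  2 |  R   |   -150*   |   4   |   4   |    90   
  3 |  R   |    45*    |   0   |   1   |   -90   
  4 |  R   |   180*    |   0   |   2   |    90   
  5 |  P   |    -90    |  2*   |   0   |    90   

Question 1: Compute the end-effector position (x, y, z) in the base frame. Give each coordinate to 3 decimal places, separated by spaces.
after link 1: o_1 = (3.4641, -2.0000, 4.0000)
after link 2: o_2 = (2.4641, 3.1962, 6.0000)
after link 3: o_3 = (2.2873, 4.1147, 6.3536)
after link 4: o_4 = (2.6409, 2.2776, 5.6464)
after link 5: o_5 = (3.5069, 1.7776, 7.3785)

3.507 1.778 7.378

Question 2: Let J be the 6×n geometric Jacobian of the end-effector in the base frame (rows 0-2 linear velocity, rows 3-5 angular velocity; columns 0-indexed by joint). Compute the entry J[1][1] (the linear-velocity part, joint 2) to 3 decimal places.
-1.689

axis z_1 = (0.5000,0.8660,0.0000); lever o_n−o_1 = (0.0428,3.7776,3.3785)
cross product → J_v[:, 1] = (2.9259,-1.6892,1.8517)
J_ω[:, 1] = z_1
entry J[1][1] = -1.6892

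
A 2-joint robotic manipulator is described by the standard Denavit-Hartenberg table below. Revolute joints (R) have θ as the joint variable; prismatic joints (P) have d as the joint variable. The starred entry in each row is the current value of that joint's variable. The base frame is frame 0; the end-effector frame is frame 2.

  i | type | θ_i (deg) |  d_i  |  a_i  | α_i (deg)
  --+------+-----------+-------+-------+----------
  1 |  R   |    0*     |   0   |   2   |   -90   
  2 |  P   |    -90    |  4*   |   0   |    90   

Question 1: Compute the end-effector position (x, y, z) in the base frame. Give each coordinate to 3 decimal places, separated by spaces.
2.000 4.000 0.000

after link 1: o_1 = (2.0000, 0.0000, 0.0000)
after link 2: o_2 = (2.0000, 4.0000, 0.0000)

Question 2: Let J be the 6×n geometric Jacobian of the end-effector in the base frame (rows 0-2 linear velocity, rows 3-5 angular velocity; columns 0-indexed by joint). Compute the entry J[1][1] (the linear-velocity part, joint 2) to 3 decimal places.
1.000

prismatic axis z_1 = (0.0000,1.0000,0.0000)
J_v[:, 1] = z_1; J_ω[:, 1] = (0,0,0)
entry J[1][1] = 1.0000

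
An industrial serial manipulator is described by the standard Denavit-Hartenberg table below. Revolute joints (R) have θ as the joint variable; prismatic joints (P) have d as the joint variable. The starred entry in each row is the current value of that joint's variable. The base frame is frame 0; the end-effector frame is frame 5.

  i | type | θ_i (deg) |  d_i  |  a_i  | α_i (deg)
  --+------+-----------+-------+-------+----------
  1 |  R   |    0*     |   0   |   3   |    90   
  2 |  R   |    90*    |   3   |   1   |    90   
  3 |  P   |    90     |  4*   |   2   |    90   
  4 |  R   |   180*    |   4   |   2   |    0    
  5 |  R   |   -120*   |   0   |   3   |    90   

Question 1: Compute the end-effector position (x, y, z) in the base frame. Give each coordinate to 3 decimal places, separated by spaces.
9.598 -4.500 5.000

after link 1: o_1 = (3.0000, 0.0000, 0.0000)
after link 2: o_2 = (3.0000, -3.0000, 1.0000)
after link 3: o_3 = (7.0000, -5.0000, 1.0000)
after link 4: o_4 = (7.0000, -3.0000, 5.0000)
after link 5: o_5 = (9.5981, -4.5000, 5.0000)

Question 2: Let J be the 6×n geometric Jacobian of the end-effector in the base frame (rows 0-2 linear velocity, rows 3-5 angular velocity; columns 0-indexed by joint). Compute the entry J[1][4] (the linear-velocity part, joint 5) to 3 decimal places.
axis z_4 = (0.0000,0.0000,1.0000); lever o_n−o_4 = (2.5981,-1.5000,0.0000)
cross product → J_v[:, 4] = (1.5000,2.5981,-0.0000)
J_ω[:, 4] = z_4
entry J[1][4] = 2.5981

2.598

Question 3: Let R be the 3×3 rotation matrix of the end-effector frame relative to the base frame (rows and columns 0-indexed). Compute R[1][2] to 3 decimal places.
-0.866

End-effector z-axis (col 2 of R) = (-0.5000,-0.8660,0.0000)
R[1][2] = -0.8660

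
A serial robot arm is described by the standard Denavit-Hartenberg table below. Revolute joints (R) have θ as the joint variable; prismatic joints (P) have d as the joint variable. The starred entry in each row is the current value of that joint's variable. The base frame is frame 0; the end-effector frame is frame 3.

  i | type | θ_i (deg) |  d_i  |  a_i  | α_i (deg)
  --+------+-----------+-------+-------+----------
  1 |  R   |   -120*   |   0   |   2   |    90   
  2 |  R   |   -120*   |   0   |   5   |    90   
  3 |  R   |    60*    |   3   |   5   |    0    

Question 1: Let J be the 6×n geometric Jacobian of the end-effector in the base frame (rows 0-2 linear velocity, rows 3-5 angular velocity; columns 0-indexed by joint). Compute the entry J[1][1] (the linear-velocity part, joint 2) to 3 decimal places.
axis z_1 = (-0.8660,0.5000,0.0000); lever o_n−o_1 = (-0.5760,7.6627,-4.9952)
cross product → J_v[:, 1] = (-2.4976,-4.3260,-6.3481)
J_ω[:, 1] = z_1
entry J[1][1] = -4.3260

-4.326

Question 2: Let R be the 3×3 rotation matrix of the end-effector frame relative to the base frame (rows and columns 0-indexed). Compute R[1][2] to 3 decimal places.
0.750

End-effector z-axis (col 2 of R) = (0.4330,0.7500,0.5000)
R[1][2] = 0.7500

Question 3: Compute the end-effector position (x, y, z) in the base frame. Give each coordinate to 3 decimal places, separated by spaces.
after link 1: o_1 = (-1.0000, -1.7321, 0.0000)
after link 2: o_2 = (0.2500, 0.4330, -4.3301)
after link 3: o_3 = (-1.5760, 5.9306, -4.9952)

-1.576 5.931 -4.995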